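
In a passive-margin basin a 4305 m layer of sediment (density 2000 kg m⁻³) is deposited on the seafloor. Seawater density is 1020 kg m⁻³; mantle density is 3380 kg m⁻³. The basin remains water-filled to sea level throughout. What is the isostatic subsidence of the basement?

1790 m

Submarine loading: the sediment displaces seawater, and the subsidence is in turn flooded, so s (ρ_m − ρ_w) = t (ρ_sed − ρ_w).
s = 4305 m × (2000 − 1020) / (3380 − 1020) = 1790 m.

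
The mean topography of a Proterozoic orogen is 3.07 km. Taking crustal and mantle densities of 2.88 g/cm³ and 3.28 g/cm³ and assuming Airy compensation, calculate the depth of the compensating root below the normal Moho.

22.1 km

For local isostatic compensation: the weight of the topography is balanced by the buoyancy of the root, ρ_c h = (ρ_m − ρ_c) r.
r = h · ρ_c / (ρ_m − ρ_c) = 3.07 km × 2.88 / (3.28 − 2.88) = 22.1 km.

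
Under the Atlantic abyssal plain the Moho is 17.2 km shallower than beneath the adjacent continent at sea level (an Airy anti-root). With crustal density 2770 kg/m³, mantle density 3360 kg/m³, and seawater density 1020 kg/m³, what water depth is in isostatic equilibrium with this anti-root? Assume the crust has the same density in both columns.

5.8 km

Replacing a thickness d of crust by seawater at the top must be balanced by replacing crust with mantle at the base: d (ρ_c − ρ_w) = a (ρ_m − ρ_c).
d = a (ρ_m − ρ_c)/(ρ_c − ρ_w) = 17.2 km × 590/1750 = 5.8 km.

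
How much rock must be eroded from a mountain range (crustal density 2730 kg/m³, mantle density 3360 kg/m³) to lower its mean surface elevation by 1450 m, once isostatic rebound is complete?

7730 m

Net drop Δ = e − u = e − e ρ_c/ρ_m = e (ρ_m − ρ_c)/ρ_m.
e = Δ ρ_m/(ρ_m − ρ_c) = 1450 m × 3360/630 = 7730 m.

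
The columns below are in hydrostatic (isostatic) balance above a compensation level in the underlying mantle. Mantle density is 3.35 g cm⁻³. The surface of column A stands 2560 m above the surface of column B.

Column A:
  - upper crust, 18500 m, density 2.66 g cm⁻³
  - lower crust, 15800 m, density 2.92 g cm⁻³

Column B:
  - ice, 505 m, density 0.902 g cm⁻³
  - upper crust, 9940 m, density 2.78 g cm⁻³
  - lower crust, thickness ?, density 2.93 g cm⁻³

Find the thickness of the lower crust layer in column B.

Take the compensation level at the base of the deeper column (depth z_c below the surface of column A) and equate Σ ρ_i t_i down to z_c; mantle fills any gap and the z_c terms cancel.
Column A: 18500×2.66 + 15800×2.92 + (z_c − 34300)×3.35
Column B: 2560×0 + 505×0.902 + 9940×2.78 + x×2.93 + (z_c − 2560 − 10445 − x)×3.35
The z_c×3.35 term appears on both sides and cancels. Collect the known terms of each column as K = Σ(ρt)_known − 3.35 × (depth of known layers): K_A = 95346 − 3.35×34300 = −19559; K_B = 28088.71 − 3.35×(2560 + 10445) = −15478.04.
Balance: K_A = K_B − x×(3.35 − 2.93), so x = (K_B − K_A)/(3.35 − 2.93) = 4080.96/0.42 = 9720 m.

9720 m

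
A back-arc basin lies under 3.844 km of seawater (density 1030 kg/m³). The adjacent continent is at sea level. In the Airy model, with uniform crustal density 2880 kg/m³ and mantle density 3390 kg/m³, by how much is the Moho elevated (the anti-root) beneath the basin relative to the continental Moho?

Balancing pressure at the compensation depth: replacing crust with seawater at the top is compensated by replacing crust with mantle at the base: d (ρ_c − ρ_w) = a (ρ_m − ρ_c).
a = d (ρ_c − ρ_w)/(ρ_m − ρ_c) = 3.844 km × 1850/510 = 13.9 km.

13.9 km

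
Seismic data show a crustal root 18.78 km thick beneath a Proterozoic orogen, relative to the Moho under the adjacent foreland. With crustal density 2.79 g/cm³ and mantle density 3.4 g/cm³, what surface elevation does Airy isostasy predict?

For local isostatic compensation: ρ_c h = (ρ_m − ρ_c) r.
h = r (ρ_m − ρ_c) / ρ_c = 18.78 km × (3.4 − 2.79) / 2.79 = 4.11 km.

4.11 km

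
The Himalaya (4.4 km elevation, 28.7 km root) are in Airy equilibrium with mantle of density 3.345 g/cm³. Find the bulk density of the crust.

ρ_c h = (ρ_m − ρ_c) r → ρ_c (h + r) = ρ_m r → ρ_c = ρ_m r / (h + r).
ρ_c = 3.345 × 28.7 km / (4.4 km + 28.7 km) = 2.9 g/cm³.

2.9 g/cm³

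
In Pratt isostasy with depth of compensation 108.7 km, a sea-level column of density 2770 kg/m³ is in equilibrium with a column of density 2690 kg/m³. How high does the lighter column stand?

3.23 km

ρ_ref D = ρ (D + h) → h = D (ρ_ref − ρ)/ρ.
h = 108.7 km × (2770 − 2690)/2690 = 3.23 km.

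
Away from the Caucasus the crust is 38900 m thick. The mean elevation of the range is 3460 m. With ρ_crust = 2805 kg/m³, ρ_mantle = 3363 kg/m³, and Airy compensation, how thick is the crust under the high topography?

Root depth r = h ρ_c / (ρ_m − ρ_c) = 3460 m × 2805 / 558 = 17390 m.
Total thickness = T + h + r = 38900 m + 3460 m + 17390 m = 59800 m.

59800 m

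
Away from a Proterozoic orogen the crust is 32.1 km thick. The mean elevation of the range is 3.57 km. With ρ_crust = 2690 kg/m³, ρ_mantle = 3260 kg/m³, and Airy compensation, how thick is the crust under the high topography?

Root depth r = h ρ_c / (ρ_m − ρ_c) = 3.57 km × 2690 / 570 = 16.85 km.
Total thickness = T + h + r = 32.1 km + 3.57 km + 16.85 km = 52.5 km.

52.5 km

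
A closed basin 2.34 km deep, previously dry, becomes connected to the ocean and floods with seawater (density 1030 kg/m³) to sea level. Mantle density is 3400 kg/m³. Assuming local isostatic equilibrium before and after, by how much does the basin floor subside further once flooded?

1.02 km

After flooding the water column is d + s deep. Its weight must equal the weight of mantle displaced by the extra subsidence s: (d + s) ρ_w = s ρ_m.
s = d ρ_w / (ρ_m − ρ_w) = 2.34 km × 1030/(3400 − 1030) = 1.02 km.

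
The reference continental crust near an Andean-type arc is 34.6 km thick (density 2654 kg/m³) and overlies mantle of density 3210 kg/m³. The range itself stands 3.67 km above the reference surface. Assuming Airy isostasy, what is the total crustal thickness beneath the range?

55.8 km

Root depth r = h ρ_c / (ρ_m − ρ_c) = 3.67 km × 2654 / 556 = 17.52 km.
Total thickness = T + h + r = 34.6 km + 3.67 km + 17.52 km = 55.8 km.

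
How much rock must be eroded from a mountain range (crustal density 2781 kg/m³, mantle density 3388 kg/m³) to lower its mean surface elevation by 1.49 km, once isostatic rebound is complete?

8.32 km

Net drop Δ = e − u = e − e ρ_c/ρ_m = e (ρ_m − ρ_c)/ρ_m.
e = Δ ρ_m/(ρ_m − ρ_c) = 1.49 km × 3388/607 = 8.32 km.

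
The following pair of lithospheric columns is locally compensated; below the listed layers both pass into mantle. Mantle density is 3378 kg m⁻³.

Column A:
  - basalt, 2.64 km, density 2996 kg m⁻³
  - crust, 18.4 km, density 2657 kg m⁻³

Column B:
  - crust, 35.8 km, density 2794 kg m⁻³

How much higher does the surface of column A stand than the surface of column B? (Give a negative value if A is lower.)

For any compensation level in the mantle, the mantle terms cancel and isostasy reduces to e = (Σt_A − Σt_B) − (Σ(ρt)_A − Σ(ρt)_B) / ρ_m.
Σt_A = 21.04 km; Σt_B = 35.8 km; Σ(ρt)_A = 56798.24; Σ(ρt)_B = 100025.2 (in km·kg m⁻³).
e = (21.04 − 35.8) − (56798.24 − 100025.2) / 3378 = −1.96 km.

−1.96 km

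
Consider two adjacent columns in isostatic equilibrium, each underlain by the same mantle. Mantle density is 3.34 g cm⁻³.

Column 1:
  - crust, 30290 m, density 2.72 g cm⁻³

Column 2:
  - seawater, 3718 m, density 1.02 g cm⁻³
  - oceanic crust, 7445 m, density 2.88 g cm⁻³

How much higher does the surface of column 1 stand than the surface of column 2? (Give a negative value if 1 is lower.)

For any compensation level in the mantle, the mantle terms cancel and isostasy reduces to e = (Σt_1 − Σt_2) − (Σ(ρt)_1 − Σ(ρt)_2) / ρ_m.
Σt_1 = 30290 m; Σt_2 = 11163 m; Σ(ρt)_1 = 82388.8; Σ(ρt)_2 = 25233.96 (in m·g cm⁻³).
e = (30290 − 11163) − (82388.8 − 25233.96) / 3.34 = 2010 m.

2010 m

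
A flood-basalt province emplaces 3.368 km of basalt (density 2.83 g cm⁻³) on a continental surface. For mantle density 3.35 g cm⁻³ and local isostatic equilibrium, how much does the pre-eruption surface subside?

Subaerial loading: s = t ρ_load / ρ_m.
s = 3.368 km × 2.83/3.35 = 2.85 km.

2.85 km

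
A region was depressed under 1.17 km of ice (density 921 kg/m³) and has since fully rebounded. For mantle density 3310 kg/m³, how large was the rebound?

0.326 km

Removing the load lets mantle flow back in; uplift u satisfies ρ_ice t = ρ_m u.
u = t ρ_ice/ρ_m = 1.17 km × 921/3310 = 0.326 km.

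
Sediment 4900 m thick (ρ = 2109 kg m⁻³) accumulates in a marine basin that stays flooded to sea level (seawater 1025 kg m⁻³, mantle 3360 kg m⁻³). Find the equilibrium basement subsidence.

Submarine loading: the sediment displaces seawater, and the subsidence is in turn flooded, so s (ρ_m − ρ_w) = t (ρ_sed − ρ_w).
s = 4900 m × (2109 − 1025) / (3360 − 1025) = 2270 m.

2270 m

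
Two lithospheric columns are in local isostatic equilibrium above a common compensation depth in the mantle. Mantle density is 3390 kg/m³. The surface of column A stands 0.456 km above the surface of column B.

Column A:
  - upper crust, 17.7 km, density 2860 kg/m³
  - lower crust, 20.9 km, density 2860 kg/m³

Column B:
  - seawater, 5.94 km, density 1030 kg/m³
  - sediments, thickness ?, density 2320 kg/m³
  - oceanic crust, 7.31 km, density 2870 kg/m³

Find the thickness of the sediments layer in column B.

Take the compensation level at the base of the deeper column (depth z_c below the surface of column A) and equate Σ ρ_i t_i down to z_c; mantle fills any gap and the z_c terms cancel.
Column A: 17.7×2860 + 20.9×2860 + (z_c − 38.6)×3390
Column B: 0.456×0 + 5.94×1030 + x×2320 + 7.31×2870 + (z_c − 0.456 − 13.25 − x)×3390
The z_c×3390 term appears on both sides and cancels. Collect the known terms of each column as K = Σ(ρt)_known − 3390 × (depth of known layers): K_A = 110396 − 3390×38.6 = −20458; K_B = 27097.9 − 3390×(0.456 + 13.25) = −19365.44.
Balance: K_A = K_B − x×(3390 − 2320), so x = (K_B − K_A)/(3390 − 2320) = 1092.56/1070 = 1.02 km.

1.02 km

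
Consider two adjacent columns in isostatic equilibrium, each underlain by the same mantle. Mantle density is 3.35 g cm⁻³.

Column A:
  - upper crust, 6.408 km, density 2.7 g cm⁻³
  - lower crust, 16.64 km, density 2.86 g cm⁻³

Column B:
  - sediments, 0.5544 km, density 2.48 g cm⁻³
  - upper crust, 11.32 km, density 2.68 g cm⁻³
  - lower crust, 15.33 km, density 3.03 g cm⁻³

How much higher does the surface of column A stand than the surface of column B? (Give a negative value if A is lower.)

−0.195 km

For any compensation level in the mantle, the mantle terms cancel and isostasy reduces to e = (Σt_A − Σt_B) − (Σ(ρt)_A − Σ(ρt)_B) / ρ_m.
Σt_A = 23.048 km; Σt_B = 27.2044 km; Σ(ρt)_A = 64.892; Σ(ρt)_B = 78.162412 (in km·g cm⁻³).
e = (23.048 − 27.2044) − (64.892 − 78.162412) / 3.35 = −0.195 km.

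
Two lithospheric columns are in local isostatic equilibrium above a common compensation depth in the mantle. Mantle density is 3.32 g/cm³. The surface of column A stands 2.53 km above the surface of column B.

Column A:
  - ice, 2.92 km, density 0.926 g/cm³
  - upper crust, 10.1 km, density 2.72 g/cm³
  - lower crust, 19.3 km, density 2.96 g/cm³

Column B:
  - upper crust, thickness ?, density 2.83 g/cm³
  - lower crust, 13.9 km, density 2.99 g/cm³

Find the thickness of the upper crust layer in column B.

Take the compensation level at the base of the deeper column (depth z_c below the surface of column A) and equate Σ ρ_i t_i down to z_c; mantle fills any gap and the z_c terms cancel.
Column A: 2.92×0.926 + 10.1×2.72 + 19.3×2.96 + (z_c − 32.32)×3.32
Column B: 2.53×0 + x×2.83 + 13.9×2.99 + (z_c − 2.53 − 13.9 − x)×3.32
The z_c×3.32 term appears on both sides and cancels. Collect the known terms of each column as K = Σ(ρt)_known − 3.32 × (depth of known layers): K_A = 87.30392 − 3.32×32.32 = −19.99848; K_B = 41.561 − 3.32×(2.53 + 13.9) = −12.9866.
Balance: K_A = K_B − x×(3.32 − 2.83), so x = (K_B − K_A)/(3.32 − 2.83) = 7.01188/0.49 = 14.3 km.

14.3 km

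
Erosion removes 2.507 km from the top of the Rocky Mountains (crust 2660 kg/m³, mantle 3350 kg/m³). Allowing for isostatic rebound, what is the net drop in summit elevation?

0.516 km

Rebound u = e ρ_c/ρ_m = 2.507 km × 2660/3350 = 1.991 km.
Net surface drop = e − u = 2.507 km − 1.991 km = e (ρ_m − ρ_c)/ρ_m = 0.516 km.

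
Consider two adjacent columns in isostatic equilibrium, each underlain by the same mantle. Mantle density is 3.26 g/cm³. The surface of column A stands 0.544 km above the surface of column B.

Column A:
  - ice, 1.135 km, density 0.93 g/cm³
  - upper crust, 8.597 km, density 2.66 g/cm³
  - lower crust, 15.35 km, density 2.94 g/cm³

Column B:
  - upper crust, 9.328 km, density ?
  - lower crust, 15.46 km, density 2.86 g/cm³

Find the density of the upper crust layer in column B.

Take the compensation level at the base of the deeper column (depth z_c below the surface of column A) and equate Σ ρ_i t_i down to z_c; mantle fills any gap and the z_c terms cancel.
Column A: 1.135×0.93 + 8.597×2.66 + 15.35×2.94 + (z_c − 25.082)×3.26
Column B: 0.544×0 + 9.328×ρ + 15.46×2.86 + (z_c − 0.544 − 24.788)×3.26
The z_c×3.26 term appears on both sides and cancels. Collect the known terms of each column as K = Σ(ρt)_known − 3.26 × (depth of known layers): K_A = 69.05257 − 3.26×25.082 = −12.71475; K_B = 44.2156 − 3.26×(0.544 + 24.788) = −38.36672.
Balance: K_A = K_B + 9.328×ρ, so ρ = (K_A − K_B)/9.328 = 25.652/9.328 = 2.75 g/cm³.

2.75 g/cm³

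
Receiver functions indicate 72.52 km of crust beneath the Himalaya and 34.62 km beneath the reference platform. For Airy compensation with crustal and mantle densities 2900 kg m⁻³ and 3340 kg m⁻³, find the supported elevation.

4.99 km

Excess crust Δ = 72.52 km − 34.62 km = 37.9 km, split between elevation h and root r with h + r = Δ.
Airy balance ρ_c h = (ρ_m − ρ_c) r gives r = h ρ_c/(ρ_m − ρ_c), so h (1 + ρ_c/(ρ_m − ρ_c)) = Δ, i.e. h = Δ (ρ_m − ρ_c)/ρ_m.
h = 37.9 km × 440/3340 = 4.99 km.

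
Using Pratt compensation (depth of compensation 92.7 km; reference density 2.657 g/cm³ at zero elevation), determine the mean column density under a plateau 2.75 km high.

Pratt balance: ρ_ref D = ρ (D + h).
ρ = ρ_ref D/(D + h) = 2.657 × 92.7 km/(92.7 km + 2.75 km) = 2.58 g/cm³.

2.58 g/cm³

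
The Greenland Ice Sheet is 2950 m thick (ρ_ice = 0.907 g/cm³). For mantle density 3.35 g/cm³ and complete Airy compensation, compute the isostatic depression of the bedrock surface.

Equating mass per unit area of the two columns: the ice load ρ_ice t is balanced by mantle displaced below, ρ_m s.
s = t ρ_ice / ρ_m = 2950 m × 0.907/3.35 = 799 m.

799 m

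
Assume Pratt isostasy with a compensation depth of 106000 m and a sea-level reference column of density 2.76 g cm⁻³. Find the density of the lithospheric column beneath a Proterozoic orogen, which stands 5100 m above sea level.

Pratt balance: ρ_ref D = ρ (D + h).
ρ = ρ_ref D/(D + h) = 2.76 × 106000 m/(106000 m + 5100 m) = 2.63 g cm⁻³.

2.63 g cm⁻³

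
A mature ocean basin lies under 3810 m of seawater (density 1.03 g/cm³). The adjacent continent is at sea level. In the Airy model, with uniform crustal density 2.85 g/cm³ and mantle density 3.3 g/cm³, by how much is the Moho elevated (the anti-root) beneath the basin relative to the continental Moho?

15400 m

Balancing pressure at the compensation depth: replacing crust with seawater at the top is compensated by replacing crust with mantle at the base: d (ρ_c − ρ_w) = a (ρ_m − ρ_c).
a = d (ρ_c − ρ_w)/(ρ_m − ρ_c) = 3810 m × 1.82/0.45 = 15400 m.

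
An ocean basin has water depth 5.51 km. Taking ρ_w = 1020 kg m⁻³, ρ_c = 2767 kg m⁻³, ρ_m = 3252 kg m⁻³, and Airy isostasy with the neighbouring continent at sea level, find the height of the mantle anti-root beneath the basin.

Isostatic balance requires: replacing crust with seawater at the top is compensated by replacing crust with mantle at the base: d (ρ_c − ρ_w) = a (ρ_m − ρ_c).
a = d (ρ_c − ρ_w)/(ρ_m − ρ_c) = 5.51 km × 1747/485 = 19.8 km.

19.8 km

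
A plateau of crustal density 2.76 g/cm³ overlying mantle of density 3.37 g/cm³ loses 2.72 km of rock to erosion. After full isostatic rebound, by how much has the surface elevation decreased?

0.492 km

Rebound u = e ρ_c/ρ_m = 2.72 km × 2.76/3.37 = 2.228 km.
Net surface drop = e − u = 2.72 km − 2.228 km = e (ρ_m − ρ_c)/ρ_m = 0.492 km.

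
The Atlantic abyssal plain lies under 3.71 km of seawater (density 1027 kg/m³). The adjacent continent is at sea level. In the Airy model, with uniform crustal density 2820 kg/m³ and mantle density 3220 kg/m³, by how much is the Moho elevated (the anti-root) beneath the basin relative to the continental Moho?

In Airy isostatic equilibrium: replacing crust with seawater at the top is compensated by replacing crust with mantle at the base: d (ρ_c − ρ_w) = a (ρ_m − ρ_c).
a = d (ρ_c − ρ_w)/(ρ_m − ρ_c) = 3.71 km × 1793/400 = 16.6 km.

16.6 km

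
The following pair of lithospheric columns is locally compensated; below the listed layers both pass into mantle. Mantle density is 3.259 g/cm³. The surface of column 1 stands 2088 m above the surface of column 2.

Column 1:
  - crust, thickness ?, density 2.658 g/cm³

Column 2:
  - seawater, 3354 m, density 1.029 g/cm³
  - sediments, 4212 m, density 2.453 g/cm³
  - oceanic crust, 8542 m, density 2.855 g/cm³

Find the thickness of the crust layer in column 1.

35200 m

Take the compensation level at the base of the deeper column (depth z_c below the surface of column 1) and equate Σ ρ_i t_i down to z_c; mantle fills any gap and the z_c terms cancel.
Column 1: x×2.658 + (z_c − 0 − x)×3.259
Column 2: 2088×0 + 3354×1.029 + 4212×2.453 + 8542×2.855 + (z_c − 2088 − 16108)×3.259
The z_c×3.259 term appears on both sides and cancels. Collect the known terms of each column as K = Σ(ρt)_known − 3.259 × (depth of known layers): K_1 = 0 − 3.259×0 = 0; K_2 = 38170.712 − 3.259×(2088 + 16108) = −21130.052.
Balance: K_1 − x×(3.259 − 2.658) = K_2, so x = (K_1 − K_2)/(3.259 − 2.658) = 21130.1/0.601 = 35200 m.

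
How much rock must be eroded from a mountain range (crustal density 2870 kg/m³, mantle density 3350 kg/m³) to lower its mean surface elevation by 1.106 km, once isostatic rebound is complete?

Net drop Δ = e − u = e − e ρ_c/ρ_m = e (ρ_m − ρ_c)/ρ_m.
e = Δ ρ_m/(ρ_m − ρ_c) = 1.106 km × 3350/480 = 7.72 km.

7.72 km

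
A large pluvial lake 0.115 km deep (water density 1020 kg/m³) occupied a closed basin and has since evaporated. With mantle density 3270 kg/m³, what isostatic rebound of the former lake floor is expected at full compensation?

u = d ρ_w/ρ_m = 0.115 km × 1020/3270 = 0.0359 km.

0.0359 km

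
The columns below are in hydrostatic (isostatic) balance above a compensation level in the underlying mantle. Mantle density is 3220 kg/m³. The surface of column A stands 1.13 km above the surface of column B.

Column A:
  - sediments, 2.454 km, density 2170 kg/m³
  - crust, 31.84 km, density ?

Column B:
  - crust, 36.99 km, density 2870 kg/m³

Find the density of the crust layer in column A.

Take the compensation level at the base of the deeper column (depth z_c below the surface of column A) and equate Σ ρ_i t_i down to z_c; mantle fills any gap and the z_c terms cancel.
Column A: 2.454×2170 + 31.84×ρ + (z_c − 34.294)×3220
Column B: 1.13×0 + 36.99×2870 + (z_c − 1.13 − 36.99)×3220
The z_c×3220 term appears on both sides and cancels. Collect the known terms of each column as K = Σ(ρt)_known − 3220 × (depth of known layers): K_A = 5325.18 − 3220×34.294 = −105101.5; K_B = 106161.3 − 3220×(1.13 + 36.99) = −16585.1.
Balance: K_A + 31.84×ρ = K_B, so ρ = (K_B − K_A)/31.84 = 88516.4/31.84 = 2780 kg/m³.

2780 kg/m³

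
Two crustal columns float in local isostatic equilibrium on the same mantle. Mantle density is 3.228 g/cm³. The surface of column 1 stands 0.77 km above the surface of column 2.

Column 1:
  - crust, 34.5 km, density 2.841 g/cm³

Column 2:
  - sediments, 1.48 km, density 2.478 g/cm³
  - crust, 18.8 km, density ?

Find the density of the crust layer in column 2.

2.71 g/cm³

Take the compensation level at the base of the deeper column (depth z_c below the surface of column 1) and equate Σ ρ_i t_i down to z_c; mantle fills any gap and the z_c terms cancel.
Column 1: 34.5×2.841 + (z_c − 34.5)×3.228
Column 2: 0.77×0 + 1.48×2.478 + 18.8×ρ + (z_c − 0.77 − 20.28)×3.228
The z_c×3.228 term appears on both sides and cancels. Collect the known terms of each column as K = Σ(ρt)_known − 3.228 × (depth of known layers): K_1 = 98.0145 − 3.228×34.5 = −13.3515; K_2 = 3.66744 − 3.228×(0.77 + 20.28) = −64.28196.
Balance: K_1 = K_2 + 18.8×ρ, so ρ = (K_1 − K_2)/18.8 = 50.9305/18.8 = 2.71 g/cm³.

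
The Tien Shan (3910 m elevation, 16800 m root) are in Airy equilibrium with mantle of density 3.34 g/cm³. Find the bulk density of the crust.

2.71 g/cm³

ρ_c h = (ρ_m − ρ_c) r → ρ_c (h + r) = ρ_m r → ρ_c = ρ_m r / (h + r).
ρ_c = 3.34 × 16800 m / (3910 m + 16800 m) = 2.71 g/cm³.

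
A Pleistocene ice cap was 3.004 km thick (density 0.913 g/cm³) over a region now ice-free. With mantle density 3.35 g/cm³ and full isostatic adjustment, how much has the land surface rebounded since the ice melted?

Removing the load lets mantle flow back in; uplift u satisfies ρ_ice t = ρ_m u.
u = t ρ_ice/ρ_m = 3.004 km × 0.913/3.35 = 0.819 km.

0.819 km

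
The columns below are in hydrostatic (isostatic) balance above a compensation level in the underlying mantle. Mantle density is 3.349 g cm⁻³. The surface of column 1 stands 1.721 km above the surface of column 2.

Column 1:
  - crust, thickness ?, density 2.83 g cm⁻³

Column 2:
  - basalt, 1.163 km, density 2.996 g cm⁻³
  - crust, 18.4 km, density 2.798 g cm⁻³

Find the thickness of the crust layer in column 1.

31.4 km

Take the compensation level at the base of the deeper column (depth z_c below the surface of column 1) and equate Σ ρ_i t_i down to z_c; mantle fills any gap and the z_c terms cancel.
Column 1: x×2.83 + (z_c − 0 − x)×3.349
Column 2: 1.721×0 + 1.163×2.996 + 18.4×2.798 + (z_c − 1.721 − 19.563)×3.349
The z_c×3.349 term appears on both sides and cancels. Collect the known terms of each column as K = Σ(ρt)_known − 3.349 × (depth of known layers): K_1 = 0 − 3.349×0 = 0; K_2 = 54.967548 − 3.349×(1.721 + 19.563) = −16.312568.
Balance: K_1 − x×(3.349 − 2.83) = K_2, so x = (K_1 − K_2)/(3.349 − 2.83) = 16.3126/0.519 = 31.4 km.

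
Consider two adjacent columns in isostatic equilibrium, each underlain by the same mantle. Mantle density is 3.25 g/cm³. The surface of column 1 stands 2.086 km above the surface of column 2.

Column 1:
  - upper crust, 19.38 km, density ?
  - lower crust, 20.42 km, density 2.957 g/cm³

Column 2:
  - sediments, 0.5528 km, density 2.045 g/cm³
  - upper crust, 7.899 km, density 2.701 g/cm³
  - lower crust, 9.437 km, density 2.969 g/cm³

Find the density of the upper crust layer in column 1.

Take the compensation level at the base of the deeper column (depth z_c below the surface of column 1) and equate Σ ρ_i t_i down to z_c; mantle fills any gap and the z_c terms cancel.
Column 1: 19.38×ρ + 20.42×2.957 + (z_c − 39.8)×3.25
Column 2: 2.086×0 + 0.5528×2.045 + 7.899×2.701 + 9.437×2.969 + (z_c − 2.086 − 17.8888)×3.25
The z_c×3.25 term appears on both sides and cancels. Collect the known terms of each column as K = Σ(ρt)_known − 3.25 × (depth of known layers): K_1 = 60.38194 − 3.25×39.8 = −68.96806; K_2 = 50.484128 − 3.25×(2.086 + 17.8888) = −14.433972.
Balance: K_1 + 19.38×ρ = K_2, so ρ = (K_2 − K_1)/19.38 = 54.5341/19.38 = 2.81 g/cm³.

2.81 g/cm³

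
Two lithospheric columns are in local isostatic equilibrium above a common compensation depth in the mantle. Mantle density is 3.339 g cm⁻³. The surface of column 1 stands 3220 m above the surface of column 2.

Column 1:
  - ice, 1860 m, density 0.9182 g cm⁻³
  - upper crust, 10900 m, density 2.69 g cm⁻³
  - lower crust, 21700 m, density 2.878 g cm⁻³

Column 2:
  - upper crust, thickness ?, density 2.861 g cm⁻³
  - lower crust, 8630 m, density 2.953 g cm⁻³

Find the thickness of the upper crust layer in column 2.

Take the compensation level at the base of the deeper column (depth z_c below the surface of column 1) and equate Σ ρ_i t_i down to z_c; mantle fills any gap and the z_c terms cancel.
Column 1: 1860×0.9182 + 10900×2.69 + 21700×2.878 + (z_c − 34460)×3.339
Column 2: 3220×0 + x×2.861 + 8630×2.953 + (z_c − 3220 − 8630 − x)×3.339
The z_c×3.339 term appears on both sides and cancels. Collect the known terms of each column as K = Σ(ρt)_known − 3.339 × (depth of known layers): K_1 = 93481.452 − 3.339×34460 = −21580.488; K_2 = 25484.39 − 3.339×(3220 + 8630) = −14082.76.
Balance: K_1 = K_2 − x×(3.339 − 2.861), so x = (K_2 − K_1)/(3.339 − 2.861) = 7497.73/0.478 = 15700 m.

15700 m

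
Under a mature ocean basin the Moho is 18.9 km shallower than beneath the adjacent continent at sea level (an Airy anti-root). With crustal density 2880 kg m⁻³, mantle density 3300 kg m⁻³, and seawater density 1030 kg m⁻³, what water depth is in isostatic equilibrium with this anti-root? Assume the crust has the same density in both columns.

4.29 km

Replacing a thickness d of crust by seawater at the top must be balanced by replacing crust with mantle at the base: d (ρ_c − ρ_w) = a (ρ_m − ρ_c).
d = a (ρ_m − ρ_c)/(ρ_c − ρ_w) = 18.9 km × 420/1850 = 4.29 km.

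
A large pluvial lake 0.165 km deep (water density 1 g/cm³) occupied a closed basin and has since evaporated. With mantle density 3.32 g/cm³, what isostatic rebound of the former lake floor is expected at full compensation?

u = d ρ_w/ρ_m = 0.165 km × 1/3.32 = 0.0497 km.

0.0497 km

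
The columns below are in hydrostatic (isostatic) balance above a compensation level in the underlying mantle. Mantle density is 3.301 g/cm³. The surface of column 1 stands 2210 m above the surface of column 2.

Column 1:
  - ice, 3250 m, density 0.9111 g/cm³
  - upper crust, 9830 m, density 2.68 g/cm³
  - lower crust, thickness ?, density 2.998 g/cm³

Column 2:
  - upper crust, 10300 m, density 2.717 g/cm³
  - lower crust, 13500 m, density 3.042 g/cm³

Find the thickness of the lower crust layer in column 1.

Take the compensation level at the base of the deeper column (depth z_c below the surface of column 1) and equate Σ ρ_i t_i down to z_c; mantle fills any gap and the z_c terms cancel.
Column 1: 3250×0.9111 + 9830×2.68 + x×2.998 + (z_c − 13080 − x)×3.301
Column 2: 2210×0 + 10300×2.717 + 13500×3.042 + (z_c − 2210 − 23800)×3.301
The z_c×3.301 term appears on both sides and cancels. Collect the known terms of each column as K = Σ(ρt)_known − 3.301 × (depth of known layers): K_1 = 29305.475 − 3.301×13080 = −13871.605; K_2 = 69052.1 − 3.301×(2210 + 23800) = −16806.91.
Balance: K_1 − x×(3.301 − 2.998) = K_2, so x = (K_1 − K_2)/(3.301 − 2.998) = 2935.3/0.303 = 9690 m.

9690 m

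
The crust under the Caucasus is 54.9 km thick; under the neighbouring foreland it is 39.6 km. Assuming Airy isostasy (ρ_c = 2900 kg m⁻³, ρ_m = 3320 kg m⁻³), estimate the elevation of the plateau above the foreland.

Excess crust Δ = 54.9 km − 39.6 km = 15.3 km, split between elevation h and root r with h + r = Δ.
Airy balance ρ_c h = (ρ_m − ρ_c) r gives r = h ρ_c/(ρ_m − ρ_c), so h (1 + ρ_c/(ρ_m − ρ_c)) = Δ, i.e. h = Δ (ρ_m − ρ_c)/ρ_m.
h = 15.3 km × 420/3320 = 1.94 km.

1.94 km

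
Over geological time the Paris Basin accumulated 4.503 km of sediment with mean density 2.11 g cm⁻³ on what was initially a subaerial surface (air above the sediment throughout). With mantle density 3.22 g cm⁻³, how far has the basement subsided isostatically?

Subaerial load: s = t ρ_sed / ρ_m = 4.503 km × 2.11/3.22 = 2.95 km.

2.95 km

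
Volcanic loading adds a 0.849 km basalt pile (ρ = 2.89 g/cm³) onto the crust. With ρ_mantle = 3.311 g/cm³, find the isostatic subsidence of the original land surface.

0.741 km

Subaerial loading: s = t ρ_load / ρ_m.
s = 0.849 km × 2.89/3.311 = 0.741 km.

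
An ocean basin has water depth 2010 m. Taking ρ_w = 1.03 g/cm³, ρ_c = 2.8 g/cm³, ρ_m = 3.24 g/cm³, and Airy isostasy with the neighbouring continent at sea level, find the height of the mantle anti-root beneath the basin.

8090 m

By Archimedes' principle applied to the lithosphere: replacing crust with seawater at the top is compensated by replacing crust with mantle at the base: d (ρ_c − ρ_w) = a (ρ_m − ρ_c).
a = d (ρ_c − ρ_w)/(ρ_m − ρ_c) = 2010 m × 1.77/0.44 = 8090 m.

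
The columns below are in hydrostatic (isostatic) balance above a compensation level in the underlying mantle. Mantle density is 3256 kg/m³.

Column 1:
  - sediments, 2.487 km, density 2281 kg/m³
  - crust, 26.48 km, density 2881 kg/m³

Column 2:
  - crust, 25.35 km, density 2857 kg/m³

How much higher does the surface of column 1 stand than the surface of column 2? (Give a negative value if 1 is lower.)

For any compensation level in the mantle, the mantle terms cancel and isostasy reduces to e = (Σt_1 − Σt_2) − (Σ(ρt)_1 − Σ(ρt)_2) / ρ_m.
Σt_1 = 28.967 km; Σt_2 = 25.35 km; Σ(ρt)_1 = 81961.727; Σ(ρt)_2 = 72424.95 (in km·kg/m³).
e = (28.967 − 25.35) − (81961.727 − 72424.95) / 3256 = 0.688 km.

0.688 km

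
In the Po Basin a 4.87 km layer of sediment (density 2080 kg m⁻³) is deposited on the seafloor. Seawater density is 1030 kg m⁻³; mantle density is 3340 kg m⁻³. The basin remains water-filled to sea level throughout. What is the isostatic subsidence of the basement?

2.21 km

Submarine loading: the sediment displaces seawater, and the subsidence is in turn flooded, so s (ρ_m − ρ_w) = t (ρ_sed − ρ_w).
s = 4.87 km × (2080 − 1030) / (3340 − 1030) = 2.21 km.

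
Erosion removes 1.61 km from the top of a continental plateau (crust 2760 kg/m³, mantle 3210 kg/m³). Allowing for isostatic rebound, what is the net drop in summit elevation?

0.226 km

Rebound u = e ρ_c/ρ_m = 1.61 km × 2760/3210 = 1.384 km.
Net surface drop = e − u = 1.61 km − 1.384 km = e (ρ_m − ρ_c)/ρ_m = 0.226 km.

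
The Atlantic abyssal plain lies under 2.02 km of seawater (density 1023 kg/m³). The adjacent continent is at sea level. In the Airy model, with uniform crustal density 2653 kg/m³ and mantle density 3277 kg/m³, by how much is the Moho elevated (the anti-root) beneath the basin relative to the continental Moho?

Isostatic balance requires: replacing crust with seawater at the top is compensated by replacing crust with mantle at the base: d (ρ_c − ρ_w) = a (ρ_m − ρ_c).
a = d (ρ_c − ρ_w)/(ρ_m − ρ_c) = 2.02 km × 1630/624 = 5.28 km.

5.28 km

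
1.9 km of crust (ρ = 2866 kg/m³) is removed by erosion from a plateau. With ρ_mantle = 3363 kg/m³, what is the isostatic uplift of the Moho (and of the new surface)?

1.62 km

Unloading: uplift u = e ρ_c/ρ_m = 1.9 km × 2866/3363 = 1.62 km.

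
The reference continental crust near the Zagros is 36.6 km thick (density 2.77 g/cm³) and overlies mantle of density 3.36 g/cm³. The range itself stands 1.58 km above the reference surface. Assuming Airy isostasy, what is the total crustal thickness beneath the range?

Root depth r = h ρ_c / (ρ_m − ρ_c) = 1.58 km × 2.77 / 0.59 = 7.418 km.
Total thickness = T + h + r = 36.6 km + 1.58 km + 7.418 km = 45.6 km.

45.6 km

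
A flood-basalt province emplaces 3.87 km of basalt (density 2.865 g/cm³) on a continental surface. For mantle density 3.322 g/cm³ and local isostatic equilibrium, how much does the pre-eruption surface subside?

3.34 km

Subaerial loading: s = t ρ_load / ρ_m.
s = 3.87 km × 2.865/3.322 = 3.34 km.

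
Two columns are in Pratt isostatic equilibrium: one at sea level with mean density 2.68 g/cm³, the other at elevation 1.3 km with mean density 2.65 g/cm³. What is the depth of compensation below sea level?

115 km

ρ_ref D = ρ (D + h) → D (ρ_ref − ρ) = ρ h.
D = ρ h/(ρ_ref − ρ) = 2.65 × 1.3 km/(2.68 − 2.65) = 115 km.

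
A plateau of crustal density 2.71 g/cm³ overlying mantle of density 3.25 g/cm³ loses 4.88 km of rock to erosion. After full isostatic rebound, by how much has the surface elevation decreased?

Rebound u = e ρ_c/ρ_m = 4.88 km × 2.71/3.25 = 4.069 km.
Net surface drop = e − u = 4.88 km − 4.069 km = e (ρ_m − ρ_c)/ρ_m = 0.811 km.

0.811 km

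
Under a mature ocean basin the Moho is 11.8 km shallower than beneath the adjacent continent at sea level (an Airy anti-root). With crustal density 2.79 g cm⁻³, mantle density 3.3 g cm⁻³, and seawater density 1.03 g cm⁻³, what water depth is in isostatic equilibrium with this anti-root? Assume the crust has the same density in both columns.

Replacing a thickness d of crust by seawater at the top must be balanced by replacing crust with mantle at the base: d (ρ_c − ρ_w) = a (ρ_m − ρ_c).
d = a (ρ_m − ρ_c)/(ρ_c − ρ_w) = 11.8 km × 0.51/1.76 = 3.42 km.

3.42 km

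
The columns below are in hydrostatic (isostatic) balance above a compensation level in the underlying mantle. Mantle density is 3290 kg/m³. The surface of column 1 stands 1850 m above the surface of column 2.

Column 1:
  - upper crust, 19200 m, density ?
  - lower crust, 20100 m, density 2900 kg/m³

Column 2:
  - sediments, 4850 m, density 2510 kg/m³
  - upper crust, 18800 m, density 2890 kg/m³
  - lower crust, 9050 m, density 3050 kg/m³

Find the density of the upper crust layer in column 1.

2680 kg/m³

Take the compensation level at the base of the deeper column (depth z_c below the surface of column 1) and equate Σ ρ_i t_i down to z_c; mantle fills any gap and the z_c terms cancel.
Column 1: 19200×ρ + 20100×2900 + (z_c − 39300)×3290
Column 2: 1850×0 + 4850×2510 + 18800×2890 + 9050×3050 + (z_c − 1850 − 32700)×3290
The z_c×3290 term appears on both sides and cancels. Collect the known terms of each column as K = Σ(ρt)_known − 3290 × (depth of known layers): K_1 = 58290000 − 3290×39300 = −71007000; K_2 = 94108000 − 3290×(1850 + 32700) = −19561500.
Balance: K_1 + 19200×ρ = K_2, so ρ = (K_2 − K_1)/19200 = 51445500/19200 = 2680 kg/m³.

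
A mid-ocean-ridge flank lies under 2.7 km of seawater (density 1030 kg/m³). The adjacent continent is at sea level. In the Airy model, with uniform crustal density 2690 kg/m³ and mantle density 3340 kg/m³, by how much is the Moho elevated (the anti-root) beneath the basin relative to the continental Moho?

Isostatic balance requires: replacing crust with seawater at the top is compensated by replacing crust with mantle at the base: d (ρ_c − ρ_w) = a (ρ_m − ρ_c).
a = d (ρ_c − ρ_w)/(ρ_m − ρ_c) = 2.7 km × 1660/650 = 6.9 km.

6.9 km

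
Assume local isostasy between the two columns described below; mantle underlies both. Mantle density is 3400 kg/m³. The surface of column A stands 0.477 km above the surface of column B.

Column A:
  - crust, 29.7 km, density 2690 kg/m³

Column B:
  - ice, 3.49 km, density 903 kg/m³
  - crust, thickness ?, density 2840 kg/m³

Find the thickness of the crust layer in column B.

19.2 km

Take the compensation level at the base of the deeper column (depth z_c below the surface of column A) and equate Σ ρ_i t_i down to z_c; mantle fills any gap and the z_c terms cancel.
Column A: 29.7×2690 + (z_c − 29.7)×3400
Column B: 0.477×0 + 3.49×903 + x×2840 + (z_c − 0.477 − 3.49 − x)×3400
The z_c×3400 term appears on both sides and cancels. Collect the known terms of each column as K = Σ(ρt)_known − 3400 × (depth of known layers): K_A = 79893 − 3400×29.7 = −21087; K_B = 3151.47 − 3400×(0.477 + 3.49) = −10336.33.
Balance: K_A = K_B − x×(3400 − 2840), so x = (K_B − K_A)/(3400 − 2840) = 10750.7/560 = 19.2 km.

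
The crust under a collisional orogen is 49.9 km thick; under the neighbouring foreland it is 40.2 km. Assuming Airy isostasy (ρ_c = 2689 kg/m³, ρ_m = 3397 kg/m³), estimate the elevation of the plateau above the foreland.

Excess crust Δ = 49.9 km − 40.2 km = 9.7 km, split between elevation h and root r with h + r = Δ.
Airy balance ρ_c h = (ρ_m − ρ_c) r gives r = h ρ_c/(ρ_m − ρ_c), so h (1 + ρ_c/(ρ_m − ρ_c)) = Δ, i.e. h = Δ (ρ_m − ρ_c)/ρ_m.
h = 9.7 km × 708/3397 = 2.02 km.

2.02 km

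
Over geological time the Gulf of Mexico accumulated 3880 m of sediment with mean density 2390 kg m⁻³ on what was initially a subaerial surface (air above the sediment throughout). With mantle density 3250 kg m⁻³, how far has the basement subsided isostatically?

Subaerial load: s = t ρ_sed / ρ_m = 3880 m × 2390/3250 = 2850 m.

2850 m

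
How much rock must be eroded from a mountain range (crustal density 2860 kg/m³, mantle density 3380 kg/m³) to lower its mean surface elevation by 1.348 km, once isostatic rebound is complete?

8.76 km

Net drop Δ = e − u = e − e ρ_c/ρ_m = e (ρ_m − ρ_c)/ρ_m.
e = Δ ρ_m/(ρ_m − ρ_c) = 1.348 km × 3380/520 = 8.76 km.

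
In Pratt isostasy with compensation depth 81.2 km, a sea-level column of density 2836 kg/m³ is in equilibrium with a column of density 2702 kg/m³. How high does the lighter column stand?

ρ_ref D = ρ (D + h) → h = D (ρ_ref − ρ)/ρ.
h = 81.2 km × (2836 − 2702)/2702 = 4.03 km.

4.03 km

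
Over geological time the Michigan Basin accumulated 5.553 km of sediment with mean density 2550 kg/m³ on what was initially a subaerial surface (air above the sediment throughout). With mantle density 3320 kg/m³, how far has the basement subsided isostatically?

4.27 km

Subaerial load: s = t ρ_sed / ρ_m = 5.553 km × 2550/3320 = 4.27 km.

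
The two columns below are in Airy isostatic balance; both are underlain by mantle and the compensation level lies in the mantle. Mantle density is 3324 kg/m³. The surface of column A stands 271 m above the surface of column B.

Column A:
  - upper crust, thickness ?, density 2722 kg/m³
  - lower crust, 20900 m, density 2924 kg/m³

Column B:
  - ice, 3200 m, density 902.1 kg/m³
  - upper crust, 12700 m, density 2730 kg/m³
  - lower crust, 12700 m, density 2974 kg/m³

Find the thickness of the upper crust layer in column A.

Take the compensation level at the base of the deeper column (depth z_c below the surface of column A) and equate Σ ρ_i t_i down to z_c; mantle fills any gap and the z_c terms cancel.
Column A: x×2722 + 20900×2924 + (z_c − 20900 − x)×3324
Column B: 271×0 + 3200×902.1 + 12700×2730 + 12700×2974 + (z_c − 271 − 28600)×3324
The z_c×3324 term appears on both sides and cancels. Collect the known terms of each column as K = Σ(ρt)_known − 3324 × (depth of known layers): K_A = 61111600 − 3324×20900 = −8360000; K_B = 75327520 − 3324×(271 + 28600) = −20639684.
Balance: K_A − x×(3324 − 2722) = K_B, so x = (K_A − K_B)/(3324 − 2722) = 12279700/602 = 20400 m.

20400 m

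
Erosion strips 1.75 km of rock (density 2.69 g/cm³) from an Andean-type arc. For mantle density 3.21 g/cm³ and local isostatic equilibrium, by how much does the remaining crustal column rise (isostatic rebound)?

1.47 km

Unloading: uplift u = e ρ_c/ρ_m = 1.75 km × 2.69/3.21 = 1.47 km.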